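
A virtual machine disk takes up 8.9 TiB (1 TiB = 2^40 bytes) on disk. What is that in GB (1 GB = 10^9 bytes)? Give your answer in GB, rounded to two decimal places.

9,785.65 GB

8.9 TiB = 8.9 × 2^40 bytes = 9,785,653,487,206.4 bytes
1 GB = 10^9 bytes = 1,000,000,000 bytes
9,785,653,487,206.4 / 1,000,000,000 = 9,785.65 GB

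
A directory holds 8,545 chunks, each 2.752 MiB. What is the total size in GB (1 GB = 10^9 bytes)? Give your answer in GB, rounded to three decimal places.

24.658 GB

Total = 8,545 × 2.752 MiB = 23515.84 MiB
= 23515.84 × 1,048,576 bytes = 24,658,145,443.84 bytes
1 GB = 1,000,000,000 bytes
24,658,145,443.84 / 1,000,000,000 = 24.658 GB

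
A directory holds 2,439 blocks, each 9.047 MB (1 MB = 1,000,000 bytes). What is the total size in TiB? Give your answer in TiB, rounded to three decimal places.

0.020 TiB

Total = 2,439 × 9.047 MB = 22065.633 MB
= 22065.633 × 1,000,000 bytes = 22,065,633,000 bytes
1 TiB = 1,099,511,627,776 bytes
22,065,633,000 / 1,099,511,627,776 = 0.020 TiB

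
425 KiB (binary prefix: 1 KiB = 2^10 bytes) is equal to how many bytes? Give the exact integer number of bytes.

425 × 1,024 = 435,200 bytes  (1 KiB = 2^10 bytes)

435,200 bytes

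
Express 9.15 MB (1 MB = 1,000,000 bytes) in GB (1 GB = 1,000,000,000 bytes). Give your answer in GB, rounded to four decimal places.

0.0092 GB

9.15 MB × 1,000,000 bytes/MB = 9,150,000 bytes
1 GB = 10^9 bytes = 1,000,000,000 bytes
9,150,000 / 1,000,000,000 = 0.0092 GB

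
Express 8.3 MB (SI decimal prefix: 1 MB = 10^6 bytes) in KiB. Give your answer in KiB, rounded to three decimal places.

8.3 MB = 8.3 × 10^6 bytes = 8,300,000 bytes
1 KiB = 1,024 bytes
8,300,000 / 1,024 = 8,105.469 KiB

8,105.469 KiB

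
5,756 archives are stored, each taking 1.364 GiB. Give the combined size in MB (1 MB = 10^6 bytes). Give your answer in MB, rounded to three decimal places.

8,430,144.629 MB

Total = 5,756 × 1.364 GiB = 7851.184 GiB
= 7851.184 × 1,073,741,824 bytes = 8,430,144,628,719.616 bytes
1 MB = 1,000,000 bytes
8,430,144,628,719.616 / 1,000,000 = 8,430,144.629 MB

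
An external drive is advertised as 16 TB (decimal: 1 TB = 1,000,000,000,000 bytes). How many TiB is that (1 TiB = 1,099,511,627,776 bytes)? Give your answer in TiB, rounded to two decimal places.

16 TB = 16 × 10^12 bytes = 16,000,000,000,000 bytes
1 TiB = 1,099,511,627,776 bytes
16,000,000,000,000 / 1,099,511,627,776 = 14.55 TiB

14.55 TiB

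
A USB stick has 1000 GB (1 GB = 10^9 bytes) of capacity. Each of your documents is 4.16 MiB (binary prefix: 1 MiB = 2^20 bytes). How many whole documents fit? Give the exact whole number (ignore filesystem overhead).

229,248

Capacity: 1000 GB = 1,000,000,000,000 bytes
Per item: 4.16 MiB = 4,362,076.16 bytes
⌊1,000,000,000,000 / 4,362,076.16⌋ = 229,248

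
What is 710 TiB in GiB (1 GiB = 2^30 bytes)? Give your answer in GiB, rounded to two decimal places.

727,040.00 GiB

710 TiB = 710 × 2^40 bytes = 780,653,255,720,960 bytes
1 GiB = 1,073,741,824 bytes
780,653,255,720,960 / 1,073,741,824 = 727,040.00 GiB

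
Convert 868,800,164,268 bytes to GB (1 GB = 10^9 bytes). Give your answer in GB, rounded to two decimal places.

868,800,164,268 bytes given.
1 GB = 10^9 bytes = 1,000,000,000 bytes
868,800,164,268 / 1,000,000,000 = 868.80 GB

868.80 GB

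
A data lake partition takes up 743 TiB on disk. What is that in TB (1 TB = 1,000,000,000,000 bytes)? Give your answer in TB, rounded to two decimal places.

816.94 TB

743 TiB × 1,099,511,627,776 bytes/TiB = 816,937,139,437,568 bytes
1 TB = 10^12 bytes = 1,000,000,000,000 bytes
816,937,139,437,568 / 1,000,000,000,000 = 816.94 TB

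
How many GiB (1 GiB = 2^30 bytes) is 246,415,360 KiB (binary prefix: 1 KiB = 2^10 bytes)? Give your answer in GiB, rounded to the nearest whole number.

246,415,360 KiB = 246,415,360 × 2^10 bytes = 252,329,328,640 bytes
1 GiB = 1,073,741,824 bytes
252,329,328,640 / 1,073,741,824 = 235 GiB

235 GiB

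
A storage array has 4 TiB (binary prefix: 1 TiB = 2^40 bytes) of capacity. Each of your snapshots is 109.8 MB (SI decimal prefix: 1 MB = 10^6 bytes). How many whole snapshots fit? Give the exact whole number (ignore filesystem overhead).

Capacity: 4 TiB = 4,398,046,511,104 bytes
Per item: 109.8 MB = 109,800,000 bytes
⌊4,398,046,511,104 / 109,800,000⌋ = 40,055

40,055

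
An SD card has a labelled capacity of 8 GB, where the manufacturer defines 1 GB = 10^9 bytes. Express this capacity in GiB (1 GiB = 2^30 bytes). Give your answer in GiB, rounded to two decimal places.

7.45 GiB

8 GB = 8 × 10^9 bytes = 8,000,000,000 bytes
1 GiB = 1,073,741,824 bytes
8,000,000,000 / 1,073,741,824 = 7.45 GiB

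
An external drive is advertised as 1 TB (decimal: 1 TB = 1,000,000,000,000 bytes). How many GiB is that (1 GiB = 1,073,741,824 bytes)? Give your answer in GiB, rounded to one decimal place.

1 TB × 1,000,000,000,000 bytes/TB = 1,000,000,000,000 bytes
1 GiB = 2^30 bytes = 1,073,741,824 bytes
1,000,000,000,000 / 1,073,741,824 = 931.3 GiB

931.3 GiB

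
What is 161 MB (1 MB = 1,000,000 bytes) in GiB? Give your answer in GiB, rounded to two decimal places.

0.15 GiB

161 MB × 1,000,000 bytes/MB = 161,000,000 bytes
1 GiB = 1,073,741,824 bytes
161,000,000 / 1,073,741,824 = 0.15 GiB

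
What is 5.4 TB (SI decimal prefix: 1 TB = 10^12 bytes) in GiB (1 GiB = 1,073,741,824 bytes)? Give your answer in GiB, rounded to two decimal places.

5.4 TB = 5.4 × 10^12 bytes = 5,400,000,000,000 bytes
1 GiB = 1,073,741,824 bytes
5,400,000,000,000 / 1,073,741,824 = 5,029.14 GiB

5,029.14 GiB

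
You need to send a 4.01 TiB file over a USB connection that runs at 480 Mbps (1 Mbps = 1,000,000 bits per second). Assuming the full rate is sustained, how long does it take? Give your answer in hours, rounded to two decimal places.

4.01 TiB = 4,409,041,627,381.76 bytes = 35,272,333,019,054.08 bits
480 Mbps = 480,000,000 bits/s
time = 35,272,333,019,054.08 / 480,000,000 = 73,484.0271 s
73,484.0271 s / 3600 = 20.41 hours

20.41 hours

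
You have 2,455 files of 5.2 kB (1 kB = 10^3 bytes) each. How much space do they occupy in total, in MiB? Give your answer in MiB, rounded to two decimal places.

12.17 MiB

Total = 2,455 × 5.2 kB = 12,766 kB
= 12,766 × 1,000 bytes = 12,766,000 bytes
1 MiB = 1,048,576 bytes
12,766,000 / 1,048,576 = 12.17 MiB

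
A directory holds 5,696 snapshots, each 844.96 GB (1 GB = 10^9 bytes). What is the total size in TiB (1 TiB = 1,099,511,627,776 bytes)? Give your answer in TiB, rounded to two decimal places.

4,377.30 TiB

Total = 5,696 × 844.96 GB = 4812892.16 GB
= 4812892.16 × 1,000,000,000 bytes = 4,812,892,160,000,000 bytes
1 TiB = 1,099,511,627,776 bytes
4,812,892,160,000,000 / 1,099,511,627,776 = 4,377.30 TiB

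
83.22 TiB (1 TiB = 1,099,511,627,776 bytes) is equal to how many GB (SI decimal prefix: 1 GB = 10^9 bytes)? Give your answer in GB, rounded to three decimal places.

83.22 TiB × 1,099,511,627,776 bytes/TiB = 91,501,357,663,518.72 bytes
1 GB = 10^9 bytes = 1,000,000,000 bytes
91,501,357,663,518.72 / 1,000,000,000 = 91,501.358 GB

91,501.358 GB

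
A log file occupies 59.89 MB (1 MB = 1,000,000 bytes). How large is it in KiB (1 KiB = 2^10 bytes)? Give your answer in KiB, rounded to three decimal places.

59.89 MB = 59.89 × 10^6 bytes = 59,890,000 bytes
1 KiB = 1,024 bytes
59,890,000 / 1,024 = 58,486.328 KiB

58,486.328 KiB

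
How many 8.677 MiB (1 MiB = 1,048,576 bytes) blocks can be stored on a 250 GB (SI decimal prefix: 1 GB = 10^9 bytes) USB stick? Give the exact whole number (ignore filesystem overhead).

27,477

Capacity: 250 GB = 250,000,000,000 bytes
Per item: 8.677 MiB = 9,098,493.952 bytes
⌊250,000,000,000 / 9,098,493.952⌋ = 27,477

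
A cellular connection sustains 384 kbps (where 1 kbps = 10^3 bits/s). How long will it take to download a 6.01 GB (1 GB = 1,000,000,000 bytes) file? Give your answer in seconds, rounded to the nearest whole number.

6.01 GB = 6,010,000,000 bytes = 48,080,000,000 bits
384 kbps = 384,000 bits/s
time = 48,080,000,000 / 384,000 = 125,208 s

125,208 seconds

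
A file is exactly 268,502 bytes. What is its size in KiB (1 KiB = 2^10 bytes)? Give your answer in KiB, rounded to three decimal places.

268,502 bytes given.
1 KiB = 1,024 bytes
268,502 / 1,024 = 262.209 KiB

262.209 KiB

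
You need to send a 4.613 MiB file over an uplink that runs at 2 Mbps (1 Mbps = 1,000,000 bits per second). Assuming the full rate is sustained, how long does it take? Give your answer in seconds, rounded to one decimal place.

19.3 seconds

4.613 MiB = 4,837,081.088 bytes = 38,696,648.704 bits
2 Mbps = 2,000,000 bits/s
time = 38,696,648.704 / 2,000,000 = 19.3 s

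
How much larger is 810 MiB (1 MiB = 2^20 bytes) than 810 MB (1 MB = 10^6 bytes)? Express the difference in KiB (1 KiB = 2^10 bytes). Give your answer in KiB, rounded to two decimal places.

38,424.38 KiB

810 MiB = 810 × 1,048,576 = 849,346,560 bytes
810 MB = 810 × 1,000,000 = 810,000,000 bytes
difference = 39,346,560 bytes
39,346,560 / 1,024 = 38,424.38 KiB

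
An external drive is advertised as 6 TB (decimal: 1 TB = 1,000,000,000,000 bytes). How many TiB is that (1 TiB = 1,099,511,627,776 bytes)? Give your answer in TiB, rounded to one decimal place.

5.5 TiB

6 TB = 6 × 10^12 bytes = 6,000,000,000,000 bytes
1 TiB = 1,099,511,627,776 bytes
6,000,000,000,000 / 1,099,511,627,776 = 5.5 TiB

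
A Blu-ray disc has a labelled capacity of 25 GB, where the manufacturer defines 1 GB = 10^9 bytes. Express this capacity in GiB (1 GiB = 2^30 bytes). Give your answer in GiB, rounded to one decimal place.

23.3 GiB

25 GB × 1,000,000,000 bytes/GB = 25,000,000,000 bytes
1 GiB = 1,073,741,824 bytes
25,000,000,000 / 1,073,741,824 = 23.3 GiB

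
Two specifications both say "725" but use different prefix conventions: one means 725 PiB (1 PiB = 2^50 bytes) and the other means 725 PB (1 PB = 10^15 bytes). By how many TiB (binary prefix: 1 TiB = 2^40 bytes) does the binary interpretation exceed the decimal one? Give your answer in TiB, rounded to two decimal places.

83,016.34 TiB

725 PiB = 725 × 1,125,899,906,842,624 = 816,277,432,460,902,400 bytes
725 PB = 725 × 1,000,000,000,000,000 = 725,000,000,000,000,000 bytes
difference = 91,277,432,460,902,400 bytes
91,277,432,460,902,400 / 1,099,511,627,776 = 83,016.34 TiB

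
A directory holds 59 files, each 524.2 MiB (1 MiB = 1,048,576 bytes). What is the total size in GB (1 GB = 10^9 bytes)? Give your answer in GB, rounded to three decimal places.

Total = 59 × 524.2 MiB = 30927.8 MiB
= 30927.8 × 1,048,576 bytes = 32,430,148,812.8 bytes
1 GB = 1,000,000,000 bytes
32,430,148,812.8 / 1,000,000,000 = 32.430 GB

32.430 GB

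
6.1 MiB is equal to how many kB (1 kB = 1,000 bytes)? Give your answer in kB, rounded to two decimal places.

6.1 MiB = 6.1 × 2^20 bytes = 6,396,313.6 bytes
1 kB = 1,000 bytes
6,396,313.6 / 1,000 = 6,396.31 kB

6,396.31 kB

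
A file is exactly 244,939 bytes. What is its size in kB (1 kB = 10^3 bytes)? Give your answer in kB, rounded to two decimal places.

244,939 bytes given.
1 kB = 10^3 bytes = 1,000 bytes
244,939 / 1,000 = 244.94 kB

244.94 kB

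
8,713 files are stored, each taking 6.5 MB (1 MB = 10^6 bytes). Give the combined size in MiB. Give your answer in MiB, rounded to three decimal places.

Total = 8,713 × 6.5 MB = 56634.5 MB
= 56634.5 × 1,000,000 bytes = 56,634,500,000 bytes
1 MiB = 1,048,576 bytes
56,634,500,000 / 1,048,576 = 54,010.868 MiB

54,010.868 MiB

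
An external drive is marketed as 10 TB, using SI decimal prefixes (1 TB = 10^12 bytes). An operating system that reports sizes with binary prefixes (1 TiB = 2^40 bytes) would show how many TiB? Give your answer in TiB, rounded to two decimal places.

9.09 TiB

10 TB × 1,000,000,000,000 bytes/TB = 10,000,000,000,000 bytes
1 TiB = 1,099,511,627,776 bytes
10,000,000,000,000 / 1,099,511,627,776 = 9.09 TiB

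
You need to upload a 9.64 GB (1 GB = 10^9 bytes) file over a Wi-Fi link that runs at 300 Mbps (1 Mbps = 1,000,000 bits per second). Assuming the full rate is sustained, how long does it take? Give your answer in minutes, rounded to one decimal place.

9.64 GB = 9,640,000,000 bytes = 77,120,000,000 bits
300 Mbps = 300,000,000 bits/s
time = 77,120,000,000 / 300,000,000 = 257.07 s
257.07 s / 60 = 4.3 minutes

4.3 minutes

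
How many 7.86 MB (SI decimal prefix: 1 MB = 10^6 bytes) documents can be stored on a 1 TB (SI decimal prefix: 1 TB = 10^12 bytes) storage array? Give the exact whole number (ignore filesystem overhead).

Capacity: 1 TB = 1,000,000,000,000 bytes
Per item: 7.86 MB = 7,860,000 bytes
⌊1,000,000,000,000 / 7,860,000⌋ = 127,226

127,226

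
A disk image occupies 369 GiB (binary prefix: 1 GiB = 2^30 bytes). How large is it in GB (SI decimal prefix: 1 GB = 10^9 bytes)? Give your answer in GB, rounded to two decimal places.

396.21 GB

369 GiB = 369 × 2^30 bytes = 396,210,733,056 bytes
1 GB = 10^9 bytes = 1,000,000,000 bytes
396,210,733,056 / 1,000,000,000 = 396.21 GB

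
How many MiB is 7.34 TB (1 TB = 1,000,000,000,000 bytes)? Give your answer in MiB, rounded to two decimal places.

7.34 TB × 1,000,000,000,000 bytes/TB = 7,340,000,000,000 bytes
1 MiB = 2^20 bytes = 1,048,576 bytes
7,340,000,000,000 / 1,048,576 = 6,999,969.48 MiB

6,999,969.48 MiB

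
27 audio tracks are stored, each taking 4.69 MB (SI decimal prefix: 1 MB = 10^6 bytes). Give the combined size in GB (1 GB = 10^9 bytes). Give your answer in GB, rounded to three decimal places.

0.127 GB

Total = 27 × 4.69 MB = 126.63 MB
= 126.63 × 1,000,000 bytes = 126,630,000 bytes
1 GB = 1,000,000,000 bytes
126,630,000 / 1,000,000,000 = 0.127 GB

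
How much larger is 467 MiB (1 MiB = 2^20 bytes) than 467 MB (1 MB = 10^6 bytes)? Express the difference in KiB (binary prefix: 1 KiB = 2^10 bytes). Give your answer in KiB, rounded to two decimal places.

467 MiB = 467 × 1,048,576 = 489,684,992 bytes
467 MB = 467 × 1,000,000 = 467,000,000 bytes
difference = 22,684,992 bytes
22,684,992 / 1,024 = 22,153.31 KiB

22,153.31 KiB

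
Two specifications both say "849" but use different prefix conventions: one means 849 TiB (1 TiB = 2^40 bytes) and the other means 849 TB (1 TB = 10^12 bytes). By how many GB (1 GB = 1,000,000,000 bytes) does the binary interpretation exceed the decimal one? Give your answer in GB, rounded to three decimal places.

84,485.372 GB

849 TiB = 849 × 1,099,511,627,776 = 933,485,371,981,824 bytes
849 TB = 849 × 1,000,000,000,000 = 849,000,000,000,000 bytes
difference = 84,485,371,981,824 bytes
84,485,371,981,824 / 1,000,000,000 = 84,485.372 GB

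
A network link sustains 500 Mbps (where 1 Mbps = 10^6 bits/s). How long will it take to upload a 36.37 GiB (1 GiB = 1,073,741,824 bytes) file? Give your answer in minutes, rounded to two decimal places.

36.37 GiB = 39,051,990,138.88 bytes = 312,415,921,111.04 bits
500 Mbps = 500,000,000 bits/s
time = 312,415,921,111.04 / 500,000,000 = 624.832 s
624.832 s / 60 = 10.41 minutes

10.41 minutes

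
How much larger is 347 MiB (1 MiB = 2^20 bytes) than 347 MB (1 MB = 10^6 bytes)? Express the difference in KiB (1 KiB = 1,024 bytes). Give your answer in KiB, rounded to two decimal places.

16,460.81 KiB

347 MiB = 347 × 1,048,576 = 363,855,872 bytes
347 MB = 347 × 1,000,000 = 347,000,000 bytes
difference = 16,855,872 bytes
16,855,872 / 1,024 = 16,460.81 KiB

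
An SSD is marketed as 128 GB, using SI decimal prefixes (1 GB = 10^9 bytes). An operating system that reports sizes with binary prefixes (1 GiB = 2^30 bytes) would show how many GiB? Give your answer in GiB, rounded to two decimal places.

128 GB = 128 × 10^9 bytes = 128,000,000,000 bytes
1 GiB = 2^30 bytes = 1,073,741,824 bytes
128,000,000,000 / 1,073,741,824 = 119.21 GiB

119.21 GiB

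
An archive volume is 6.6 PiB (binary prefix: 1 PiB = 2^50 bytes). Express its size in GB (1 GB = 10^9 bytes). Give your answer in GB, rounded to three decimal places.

7,430,939.385 GB

6.6 PiB = 6.6 × 2^50 bytes = 7,430,939,385,161,318.4 bytes
1 GB = 10^9 bytes = 1,000,000,000 bytes
7,430,939,385,161,318.4 / 1,000,000,000 = 7,430,939.385 GB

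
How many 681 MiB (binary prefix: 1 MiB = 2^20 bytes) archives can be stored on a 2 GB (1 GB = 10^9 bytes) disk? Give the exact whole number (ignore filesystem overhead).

2

Capacity: 2 GB = 2,000,000,000 bytes
Per item: 681 MiB = 714,080,256 bytes
⌊2,000,000,000 / 714,080,256⌋ = 2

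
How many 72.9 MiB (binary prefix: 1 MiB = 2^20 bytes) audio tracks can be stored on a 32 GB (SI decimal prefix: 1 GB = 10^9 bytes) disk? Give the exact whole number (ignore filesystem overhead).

418

Capacity: 32 GB = 32,000,000,000 bytes
Per item: 72.9 MiB = 76,441,190.4 bytes
⌊32,000,000,000 / 76,441,190.4⌋ = 418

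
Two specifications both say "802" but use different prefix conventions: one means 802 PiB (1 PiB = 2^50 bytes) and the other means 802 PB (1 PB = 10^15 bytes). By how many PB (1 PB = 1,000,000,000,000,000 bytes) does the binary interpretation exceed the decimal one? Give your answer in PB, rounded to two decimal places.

100.97 PB

802 PiB = 802 × 1,125,899,906,842,624 = 902,971,725,287,784,448 bytes
802 PB = 802 × 1,000,000,000,000,000 = 802,000,000,000,000,000 bytes
difference = 100,971,725,287,784,448 bytes
100,971,725,287,784,448 / 1,000,000,000,000,000 = 100.97 PB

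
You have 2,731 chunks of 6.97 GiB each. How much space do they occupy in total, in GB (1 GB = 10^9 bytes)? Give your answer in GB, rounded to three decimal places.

20,438.751 GB

Total = 2,731 × 6.97 GiB = 19035.07 GiB
= 19035.07 × 1,073,741,824 bytes = 20,438,750,781,767.68 bytes
1 GB = 1,000,000,000 bytes
20,438,750,781,767.68 / 1,000,000,000 = 20,438.751 GB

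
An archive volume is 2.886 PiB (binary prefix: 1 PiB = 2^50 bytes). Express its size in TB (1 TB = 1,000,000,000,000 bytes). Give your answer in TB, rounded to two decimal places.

3,249.35 TB

2.886 PiB × 1,125,899,906,842,624 bytes/PiB = 3,249,347,131,147,812.864 bytes
1 TB = 1,000,000,000,000 bytes
3,249,347,131,147,812.864 / 1,000,000,000,000 = 3,249.35 TB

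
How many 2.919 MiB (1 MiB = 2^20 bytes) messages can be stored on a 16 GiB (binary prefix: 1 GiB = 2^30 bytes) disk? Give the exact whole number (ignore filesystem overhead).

5,612

Capacity: 16 GiB = 17,179,869,184 bytes
Per item: 2.919 MiB = 3,060,793.344 bytes
⌊17,179,869,184 / 3,060,793.344⌋ = 5,612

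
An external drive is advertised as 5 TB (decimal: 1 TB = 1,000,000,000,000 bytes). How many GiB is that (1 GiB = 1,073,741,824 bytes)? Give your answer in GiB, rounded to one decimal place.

4,656.6 GiB

5 TB = 5 × 10^12 bytes = 5,000,000,000,000 bytes
1 GiB = 2^30 bytes = 1,073,741,824 bytes
5,000,000,000,000 / 1,073,741,824 = 4,656.6 GiB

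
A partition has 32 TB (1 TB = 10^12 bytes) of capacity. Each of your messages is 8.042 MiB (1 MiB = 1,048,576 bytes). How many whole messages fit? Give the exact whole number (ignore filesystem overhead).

3,794,774

Capacity: 32 TB = 32,000,000,000,000 bytes
Per item: 8.042 MiB = 8,432,648.192 bytes
⌊32,000,000,000,000 / 8,432,648.192⌋ = 3,794,774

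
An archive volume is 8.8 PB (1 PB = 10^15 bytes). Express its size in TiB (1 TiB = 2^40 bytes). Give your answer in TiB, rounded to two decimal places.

8.8 PB × 1,000,000,000,000,000 bytes/PB = 8,800,000,000,000,000 bytes
1 TiB = 1,099,511,627,776 bytes
8,800,000,000,000,000 / 1,099,511,627,776 = 8,003.55 TiB

8,003.55 TiB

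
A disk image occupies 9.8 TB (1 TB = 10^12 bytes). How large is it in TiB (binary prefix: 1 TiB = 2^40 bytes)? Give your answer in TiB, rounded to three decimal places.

8.913 TiB

9.8 TB = 9.8 × 10^12 bytes = 9,800,000,000,000 bytes
1 TiB = 1,099,511,627,776 bytes
9,800,000,000,000 / 1,099,511,627,776 = 8.913 TiB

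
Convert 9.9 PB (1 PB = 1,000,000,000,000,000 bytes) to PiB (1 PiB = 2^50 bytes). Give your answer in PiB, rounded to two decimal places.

9.9 PB = 9.9 × 10^15 bytes = 9,900,000,000,000,000 bytes
1 PiB = 1,125,899,906,842,624 bytes
9,900,000,000,000,000 / 1,125,899,906,842,624 = 8.79 PiB

8.79 PiB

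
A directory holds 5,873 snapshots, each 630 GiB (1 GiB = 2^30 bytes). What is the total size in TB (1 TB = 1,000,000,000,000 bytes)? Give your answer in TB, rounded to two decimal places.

3,972.83 TB

Total = 5,873 × 630 GiB = 3,699,990 GiB
= 3,699,990 × 1,073,741,824 bytes = 3,972,834,011,381,760 bytes
1 TB = 1,000,000,000,000 bytes
3,972,834,011,381,760 / 1,000,000,000,000 = 3,972.83 TB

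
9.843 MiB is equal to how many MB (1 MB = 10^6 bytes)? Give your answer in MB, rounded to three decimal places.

9.843 MiB × 1,048,576 bytes/MiB = 10,321,133.568 bytes
1 MB = 10^6 bytes = 1,000,000 bytes
10,321,133.568 / 1,000,000 = 10.321 MB

10.321 MB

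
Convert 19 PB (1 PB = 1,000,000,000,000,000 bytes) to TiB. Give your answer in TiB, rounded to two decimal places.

17,280.40 TiB

19 PB × 1,000,000,000,000,000 bytes/PB = 19,000,000,000,000,000 bytes
1 TiB = 1,099,511,627,776 bytes
19,000,000,000,000,000 / 1,099,511,627,776 = 17,280.40 TiB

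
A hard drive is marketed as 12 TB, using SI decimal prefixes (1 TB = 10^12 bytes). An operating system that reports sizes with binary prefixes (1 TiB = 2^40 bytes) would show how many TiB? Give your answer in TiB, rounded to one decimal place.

10.9 TiB

12 TB = 12 × 10^12 bytes = 12,000,000,000,000 bytes
1 TiB = 2^40 bytes = 1,099,511,627,776 bytes
12,000,000,000,000 / 1,099,511,627,776 = 10.9 TiB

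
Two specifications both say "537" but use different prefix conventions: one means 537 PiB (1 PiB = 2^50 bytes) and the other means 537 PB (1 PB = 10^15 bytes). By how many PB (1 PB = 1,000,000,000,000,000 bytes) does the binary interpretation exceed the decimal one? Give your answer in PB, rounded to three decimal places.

67.608 PB

537 PiB = 537 × 1,125,899,906,842,624 = 604,608,249,974,489,088 bytes
537 PB = 537 × 1,000,000,000,000,000 = 537,000,000,000,000,000 bytes
difference = 67,608,249,974,489,088 bytes
67,608,249,974,489,088 / 1,000,000,000,000,000 = 67.608 PB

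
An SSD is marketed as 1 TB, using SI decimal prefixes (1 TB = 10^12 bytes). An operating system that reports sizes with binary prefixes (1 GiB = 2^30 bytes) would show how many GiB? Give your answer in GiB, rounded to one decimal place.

1 TB = 1 × 10^12 bytes = 1,000,000,000,000 bytes
1 GiB = 1,073,741,824 bytes
1,000,000,000,000 / 1,073,741,824 = 931.3 GiB

931.3 GiB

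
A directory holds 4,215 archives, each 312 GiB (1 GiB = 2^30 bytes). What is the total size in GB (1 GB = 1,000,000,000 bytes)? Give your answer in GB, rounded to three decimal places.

1,412,056.398 GB

Total = 4,215 × 312 GiB = 1,315,080 GiB
= 1,315,080 × 1,073,741,824 bytes = 1,412,056,397,905,920 bytes
1 GB = 1,000,000,000 bytes
1,412,056,397,905,920 / 1,000,000,000 = 1,412,056.398 GB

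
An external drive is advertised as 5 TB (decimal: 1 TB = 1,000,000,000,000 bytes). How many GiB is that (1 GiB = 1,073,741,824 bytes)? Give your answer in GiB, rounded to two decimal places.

5 TB = 5 × 10^12 bytes = 5,000,000,000,000 bytes
1 GiB = 2^30 bytes = 1,073,741,824 bytes
5,000,000,000,000 / 1,073,741,824 = 4,656.61 GiB

4,656.61 GiB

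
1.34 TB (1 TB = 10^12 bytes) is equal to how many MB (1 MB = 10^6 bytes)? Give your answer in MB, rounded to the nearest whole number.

1,340,000 MB

1.34 TB × 1,000,000,000,000 bytes/TB = 1,340,000,000,000 bytes
1 MB = 10^6 bytes = 1,000,000 bytes
1,340,000,000,000 / 1,000,000 = 1,340,000 MB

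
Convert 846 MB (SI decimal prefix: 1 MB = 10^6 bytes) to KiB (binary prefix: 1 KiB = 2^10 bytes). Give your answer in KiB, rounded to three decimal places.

826,171.875 KiB

846 MB × 1,000,000 bytes/MB = 846,000,000 bytes
1 KiB = 1,024 bytes
846,000,000 / 1,024 = 826,171.875 KiB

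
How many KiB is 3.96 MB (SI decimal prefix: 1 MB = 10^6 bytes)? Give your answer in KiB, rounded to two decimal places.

3,867.19 KiB

3.96 MB = 3.96 × 10^6 bytes = 3,960,000 bytes
1 KiB = 2^10 bytes = 1,024 bytes
3,960,000 / 1,024 = 3,867.19 KiB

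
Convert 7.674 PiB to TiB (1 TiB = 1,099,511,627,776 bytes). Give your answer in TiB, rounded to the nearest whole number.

7,858 TiB

7.674 PiB = 7.674 × 2^50 bytes = 8,640,155,885,110,296.576 bytes
1 TiB = 2^40 bytes = 1,099,511,627,776 bytes
8,640,155,885,110,296.576 / 1,099,511,627,776 = 7,858 TiB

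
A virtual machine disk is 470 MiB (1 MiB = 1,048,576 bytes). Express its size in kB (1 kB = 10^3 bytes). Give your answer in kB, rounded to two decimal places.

492,830.72 kB

470 MiB × 1,048,576 bytes/MiB = 492,830,720 bytes
1 kB = 10^3 bytes = 1,000 bytes
492,830,720 / 1,000 = 492,830.72 kB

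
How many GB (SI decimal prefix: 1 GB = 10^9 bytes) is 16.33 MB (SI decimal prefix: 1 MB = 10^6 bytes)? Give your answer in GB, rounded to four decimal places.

16.33 MB × 1,000,000 bytes/MB = 16,330,000 bytes
1 GB = 10^9 bytes = 1,000,000,000 bytes
16,330,000 / 1,000,000,000 = 0.0163 GB

0.0163 GB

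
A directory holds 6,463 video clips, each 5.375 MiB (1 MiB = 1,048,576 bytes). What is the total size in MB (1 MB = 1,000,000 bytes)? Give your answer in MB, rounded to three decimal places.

Total = 6,463 × 5.375 MiB = 34738.625 MiB
= 34738.625 × 1,048,576 bytes = 36,426,088,448 bytes
1 MB = 1,000,000 bytes
36,426,088,448 / 1,000,000 = 36,426.088 MB

36,426.088 MB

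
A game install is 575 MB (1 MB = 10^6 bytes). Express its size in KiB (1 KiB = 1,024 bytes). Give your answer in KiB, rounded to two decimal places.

575 MB = 575 × 10^6 bytes = 575,000,000 bytes
1 KiB = 1,024 bytes
575,000,000 / 1,024 = 561,523.44 KiB

561,523.44 KiB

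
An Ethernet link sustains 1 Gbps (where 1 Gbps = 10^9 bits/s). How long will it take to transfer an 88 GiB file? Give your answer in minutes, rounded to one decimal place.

12.6 minutes

88 GiB = 94,489,280,512 bytes = 755,914,244,096 bits
1 Gbps = 1,000,000,000 bits/s
time = 755,914,244,096 / 1,000,000,000 = 755.91 s
755.91 s / 60 = 12.6 minutes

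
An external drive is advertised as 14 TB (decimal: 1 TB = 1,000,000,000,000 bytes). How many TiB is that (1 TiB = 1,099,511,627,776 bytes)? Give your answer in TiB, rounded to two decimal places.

12.73 TiB

14 TB = 14 × 10^12 bytes = 14,000,000,000,000 bytes
1 TiB = 2^40 bytes = 1,099,511,627,776 bytes
14,000,000,000,000 / 1,099,511,627,776 = 12.73 TiB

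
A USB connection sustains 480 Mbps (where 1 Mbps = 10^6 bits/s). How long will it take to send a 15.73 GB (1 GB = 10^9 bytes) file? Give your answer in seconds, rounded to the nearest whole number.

262 seconds

15.73 GB = 15,730,000,000 bytes = 125,840,000,000 bits
480 Mbps = 480,000,000 bits/s
time = 125,840,000,000 / 480,000,000 = 262 s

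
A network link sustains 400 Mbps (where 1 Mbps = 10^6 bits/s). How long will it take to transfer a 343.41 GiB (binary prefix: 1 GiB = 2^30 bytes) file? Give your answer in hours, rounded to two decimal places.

2.05 hours

343.41 GiB = 368,733,679,779.84 bytes = 2,949,869,438,238.72 bits
400 Mbps = 400,000,000 bits/s
time = 2,949,869,438,238.72 / 400,000,000 = 7,374.6736 s
7,374.6736 s / 3600 = 2.05 hours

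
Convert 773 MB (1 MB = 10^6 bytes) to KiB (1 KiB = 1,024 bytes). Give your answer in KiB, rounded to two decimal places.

773 MB = 773 × 10^6 bytes = 773,000,000 bytes
1 KiB = 1,024 bytes
773,000,000 / 1,024 = 754,882.81 KiB

754,882.81 KiB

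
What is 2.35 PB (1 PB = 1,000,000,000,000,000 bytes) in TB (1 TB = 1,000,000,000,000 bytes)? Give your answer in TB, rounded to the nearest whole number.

2.35 PB = 2.35 × 10^15 bytes = 2,350,000,000,000,000 bytes
1 TB = 10^12 bytes = 1,000,000,000,000 bytes
2,350,000,000,000,000 / 1,000,000,000,000 = 2,350 TB

2,350 TB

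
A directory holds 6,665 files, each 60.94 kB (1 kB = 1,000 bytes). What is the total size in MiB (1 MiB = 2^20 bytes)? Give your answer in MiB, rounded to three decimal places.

387.349 MiB

Total = 6,665 × 60.94 kB = 406165.1 kB
= 406165.1 × 1,000 bytes = 406,165,100 bytes
1 MiB = 1,048,576 bytes
406,165,100 / 1,048,576 = 387.349 MiB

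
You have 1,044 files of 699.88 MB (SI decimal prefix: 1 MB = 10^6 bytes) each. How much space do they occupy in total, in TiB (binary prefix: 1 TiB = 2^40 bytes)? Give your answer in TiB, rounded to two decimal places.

Total = 1,044 × 699.88 MB = 730674.72 MB
= 730674.72 × 1,000,000 bytes = 730,674,720,000 bytes
1 TiB = 1,099,511,627,776 bytes
730,674,720,000 / 1,099,511,627,776 = 0.66 TiB

0.66 TiB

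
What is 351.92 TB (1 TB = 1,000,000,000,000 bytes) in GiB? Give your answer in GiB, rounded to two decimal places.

327,751.04 GiB

351.92 TB = 351.92 × 10^12 bytes = 351,920,000,000,000 bytes
1 GiB = 1,073,741,824 bytes
351,920,000,000,000 / 1,073,741,824 = 327,751.04 GiB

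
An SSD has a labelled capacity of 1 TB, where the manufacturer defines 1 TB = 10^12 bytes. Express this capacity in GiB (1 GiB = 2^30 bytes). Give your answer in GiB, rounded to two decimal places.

1 TB × 1,000,000,000,000 bytes/TB = 1,000,000,000,000 bytes
1 GiB = 1,073,741,824 bytes
1,000,000,000,000 / 1,073,741,824 = 931.32 GiB

931.32 GiB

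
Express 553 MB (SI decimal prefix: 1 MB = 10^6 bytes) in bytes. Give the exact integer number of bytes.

553,000,000 bytes

553 × 1,000,000 = 553,000,000 bytes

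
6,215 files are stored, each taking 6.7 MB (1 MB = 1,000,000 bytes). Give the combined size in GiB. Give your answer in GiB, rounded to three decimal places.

Total = 6,215 × 6.7 MB = 41640.5 MB
= 41640.5 × 1,000,000 bytes = 41,640,500,000 bytes
1 GiB = 1,073,741,824 bytes
41,640,500,000 / 1,073,741,824 = 38.781 GiB

38.781 GiB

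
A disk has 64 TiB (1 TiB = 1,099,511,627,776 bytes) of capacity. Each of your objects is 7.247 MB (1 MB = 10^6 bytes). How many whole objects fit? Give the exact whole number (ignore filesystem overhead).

Capacity: 64 TiB = 70,368,744,177,664 bytes
Per item: 7.247 MB = 7,247,000 bytes
⌊70,368,744,177,664 / 7,247,000⌋ = 9,710,051

9,710,051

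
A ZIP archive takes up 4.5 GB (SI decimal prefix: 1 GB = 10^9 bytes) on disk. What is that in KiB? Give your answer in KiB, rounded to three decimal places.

4.5 GB × 1,000,000,000 bytes/GB = 4,500,000,000 bytes
1 KiB = 2^10 bytes = 1,024 bytes
4,500,000,000 / 1,024 = 4,394,531.250 KiB

4,394,531.250 KiB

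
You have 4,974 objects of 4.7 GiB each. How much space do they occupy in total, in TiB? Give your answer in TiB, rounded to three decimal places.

Total = 4,974 × 4.7 GiB = 23377.8 GiB
= 23377.8 × 1,073,741,824 bytes = 25,101,721,613,107.2 bytes
1 TiB = 1,099,511,627,776 bytes
25,101,721,613,107.2 / 1,099,511,627,776 = 22.830 TiB

22.830 TiB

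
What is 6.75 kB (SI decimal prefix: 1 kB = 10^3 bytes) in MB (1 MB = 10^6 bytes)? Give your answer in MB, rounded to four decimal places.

0.0068 MB

6.75 kB × 1,000 bytes/kB = 6,750 bytes
1 MB = 1,000,000 bytes
6,750 / 1,000,000 = 0.0068 MB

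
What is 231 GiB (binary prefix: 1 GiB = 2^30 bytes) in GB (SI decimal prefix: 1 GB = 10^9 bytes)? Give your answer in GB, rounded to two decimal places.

231 GiB = 231 × 2^30 bytes = 248,034,361,344 bytes
1 GB = 1,000,000,000 bytes
248,034,361,344 / 1,000,000,000 = 248.03 GB

248.03 GB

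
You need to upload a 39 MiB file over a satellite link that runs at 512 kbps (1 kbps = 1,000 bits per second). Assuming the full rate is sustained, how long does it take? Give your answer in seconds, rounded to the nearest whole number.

639 seconds

39 MiB = 40,894,464 bytes = 327,155,712 bits
512 kbps = 512,000 bits/s
time = 327,155,712 / 512,000 = 639 s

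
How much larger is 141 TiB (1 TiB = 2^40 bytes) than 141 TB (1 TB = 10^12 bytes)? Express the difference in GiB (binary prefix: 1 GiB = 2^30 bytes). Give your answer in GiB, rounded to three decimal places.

13,067.517 GiB

141 TiB = 141 × 1,099,511,627,776 = 155,031,139,516,416 bytes
141 TB = 141 × 1,000,000,000,000 = 141,000,000,000,000 bytes
difference = 14,031,139,516,416 bytes
14,031,139,516,416 / 1,073,741,824 = 13,067.517 GiB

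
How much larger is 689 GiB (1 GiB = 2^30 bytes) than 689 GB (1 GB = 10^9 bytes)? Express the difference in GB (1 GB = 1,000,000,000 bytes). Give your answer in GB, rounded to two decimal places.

50.81 GB

689 GiB = 689 × 1,073,741,824 = 739,808,116,736 bytes
689 GB = 689 × 1,000,000,000 = 689,000,000,000 bytes
difference = 50,808,116,736 bytes
50,808,116,736 / 1,000,000,000 = 50.81 GB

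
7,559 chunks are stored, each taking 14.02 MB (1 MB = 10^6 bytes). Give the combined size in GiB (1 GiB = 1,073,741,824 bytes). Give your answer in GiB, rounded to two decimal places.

Total = 7,559 × 14.02 MB = 105977.18 MB
= 105977.18 × 1,000,000 bytes = 105,977,180,000 bytes
1 GiB = 1,073,741,824 bytes
105,977,180,000 / 1,073,741,824 = 98.70 GiB

98.70 GiB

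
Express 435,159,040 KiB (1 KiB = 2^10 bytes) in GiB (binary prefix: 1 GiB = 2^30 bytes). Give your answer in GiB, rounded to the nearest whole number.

415 GiB

435,159,040 KiB × 1,024 bytes/KiB = 445,602,856,960 bytes
1 GiB = 1,073,741,824 bytes
445,602,856,960 / 1,073,741,824 = 415 GiB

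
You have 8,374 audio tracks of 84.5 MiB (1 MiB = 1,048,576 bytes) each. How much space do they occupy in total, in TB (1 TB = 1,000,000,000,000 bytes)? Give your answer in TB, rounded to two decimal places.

0.74 TB

Total = 8,374 × 84.5 MiB = 707,603 MiB
= 707,603 × 1,048,576 bytes = 741,975,523,328 bytes
1 TB = 1,000,000,000,000 bytes
741,975,523,328 / 1,000,000,000,000 = 0.74 TB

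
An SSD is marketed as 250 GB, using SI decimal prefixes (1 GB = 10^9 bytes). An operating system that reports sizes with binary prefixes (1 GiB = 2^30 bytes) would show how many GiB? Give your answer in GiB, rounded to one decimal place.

250 GB = 250 × 10^9 bytes = 250,000,000,000 bytes
1 GiB = 2^30 bytes = 1,073,741,824 bytes
250,000,000,000 / 1,073,741,824 = 232.8 GiB

232.8 GiB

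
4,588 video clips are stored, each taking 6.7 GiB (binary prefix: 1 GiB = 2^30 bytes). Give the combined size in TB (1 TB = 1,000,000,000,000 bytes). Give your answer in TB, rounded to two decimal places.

33.01 TB

Total = 4,588 × 6.7 GiB = 30739.6 GiB
= 30739.6 × 1,073,741,824 bytes = 33,006,394,173,030.4 bytes
1 TB = 1,000,000,000,000 bytes
33,006,394,173,030.4 / 1,000,000,000,000 = 33.01 TB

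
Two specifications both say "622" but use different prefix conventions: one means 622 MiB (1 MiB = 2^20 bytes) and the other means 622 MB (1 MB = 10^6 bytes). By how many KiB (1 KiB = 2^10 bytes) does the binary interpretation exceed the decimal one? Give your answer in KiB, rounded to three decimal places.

622 MiB = 622 × 1,048,576 = 652,214,272 bytes
622 MB = 622 × 1,000,000 = 622,000,000 bytes
difference = 30,214,272 bytes
30,214,272 / 1,024 = 29,506.125 KiB

29,506.125 KiB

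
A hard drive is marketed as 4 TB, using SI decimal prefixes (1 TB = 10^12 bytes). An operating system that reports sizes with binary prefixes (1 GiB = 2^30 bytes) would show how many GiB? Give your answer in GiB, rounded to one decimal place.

4 TB = 4 × 10^12 bytes = 4,000,000,000,000 bytes
1 GiB = 1,073,741,824 bytes
4,000,000,000,000 / 1,073,741,824 = 3,725.3 GiB

3,725.3 GiB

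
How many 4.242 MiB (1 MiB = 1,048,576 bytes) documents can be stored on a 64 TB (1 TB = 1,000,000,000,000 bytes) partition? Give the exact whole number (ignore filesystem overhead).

14,388,297

Capacity: 64 TB = 64,000,000,000,000 bytes
Per item: 4.242 MiB = 4,448,059.392 bytes
⌊64,000,000,000,000 / 4,448,059.392⌋ = 14,388,297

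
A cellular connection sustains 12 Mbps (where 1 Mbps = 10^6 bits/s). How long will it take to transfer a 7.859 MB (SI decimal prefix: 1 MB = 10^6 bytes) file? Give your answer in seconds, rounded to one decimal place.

7.859 MB = 7,859,000 bytes = 62,872,000 bits
12 Mbps = 12,000,000 bits/s
time = 62,872,000 / 12,000,000 = 5.2 s

5.2 seconds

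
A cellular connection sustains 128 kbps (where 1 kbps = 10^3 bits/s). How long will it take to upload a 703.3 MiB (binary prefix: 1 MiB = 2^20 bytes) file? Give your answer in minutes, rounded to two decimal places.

768.19 minutes

703.3 MiB = 737,463,500.8 bytes = 5,899,708,006.4 bits
128 kbps = 128,000 bits/s
time = 5,899,708,006.4 / 128,000 = 46,091.469 s
46,091.469 s / 60 = 768.19 minutes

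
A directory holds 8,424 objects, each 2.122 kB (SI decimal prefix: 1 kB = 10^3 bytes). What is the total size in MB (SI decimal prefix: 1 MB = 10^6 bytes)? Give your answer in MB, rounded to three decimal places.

Total = 8,424 × 2.122 kB = 17875.728 kB
= 17875.728 × 1,000 bytes = 17,875,728 bytes
1 MB = 1,000,000 bytes
17,875,728 / 1,000,000 = 17.876 MB

17.876 MB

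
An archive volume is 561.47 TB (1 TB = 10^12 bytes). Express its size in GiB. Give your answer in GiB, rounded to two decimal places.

522,909.69 GiB

561.47 TB = 561.47 × 10^12 bytes = 561,470,000,000,000 bytes
1 GiB = 2^30 bytes = 1,073,741,824 bytes
561,470,000,000,000 / 1,073,741,824 = 522,909.69 GiB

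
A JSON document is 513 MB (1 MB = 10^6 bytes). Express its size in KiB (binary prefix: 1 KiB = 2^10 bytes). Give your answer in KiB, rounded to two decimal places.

513 MB × 1,000,000 bytes/MB = 513,000,000 bytes
1 KiB = 2^10 bytes = 1,024 bytes
513,000,000 / 1,024 = 500,976.56 KiB

500,976.56 KiB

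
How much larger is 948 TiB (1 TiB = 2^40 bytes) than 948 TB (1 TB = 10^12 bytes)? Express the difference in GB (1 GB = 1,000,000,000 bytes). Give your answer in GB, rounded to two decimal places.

948 TiB = 948 × 1,099,511,627,776 = 1,042,337,023,131,648 bytes
948 TB = 948 × 1,000,000,000,000 = 948,000,000,000,000 bytes
difference = 94,337,023,131,648 bytes
94,337,023,131,648 / 1,000,000,000 = 94,337.02 GB

94,337.02 GB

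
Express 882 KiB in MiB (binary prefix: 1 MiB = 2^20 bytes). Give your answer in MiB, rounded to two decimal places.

0.86 MiB

882 KiB = 882 × 2^10 bytes = 903,168 bytes
1 MiB = 1,048,576 bytes
903,168 / 1,048,576 = 0.86 MiB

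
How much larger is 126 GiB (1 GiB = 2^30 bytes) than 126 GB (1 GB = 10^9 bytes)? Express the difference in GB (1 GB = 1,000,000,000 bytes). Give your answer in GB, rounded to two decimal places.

126 GiB = 126 × 1,073,741,824 = 135,291,469,824 bytes
126 GB = 126 × 1,000,000,000 = 126,000,000,000 bytes
difference = 9,291,469,824 bytes
9,291,469,824 / 1,000,000,000 = 9.29 GB

9.29 GB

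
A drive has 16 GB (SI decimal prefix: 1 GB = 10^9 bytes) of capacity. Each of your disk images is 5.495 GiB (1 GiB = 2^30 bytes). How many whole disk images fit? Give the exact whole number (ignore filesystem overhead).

Capacity: 16 GB = 16,000,000,000 bytes
Per item: 5.495 GiB = 5,900,211,322.88 bytes
⌊16,000,000,000 / 5,900,211,322.88⌋ = 2

2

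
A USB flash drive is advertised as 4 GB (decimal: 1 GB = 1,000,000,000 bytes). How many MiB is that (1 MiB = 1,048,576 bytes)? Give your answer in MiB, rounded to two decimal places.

3,814.70 MiB

4 GB × 1,000,000,000 bytes/GB = 4,000,000,000 bytes
1 MiB = 2^20 bytes = 1,048,576 bytes
4,000,000,000 / 1,048,576 = 3,814.70 MiB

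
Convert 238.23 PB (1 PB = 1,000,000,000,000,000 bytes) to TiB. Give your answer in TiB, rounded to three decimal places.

216,668.923 TiB

238.23 PB = 238.23 × 10^15 bytes = 238,230,000,000,000,000 bytes
1 TiB = 2^40 bytes = 1,099,511,627,776 bytes
238,230,000,000,000,000 / 1,099,511,627,776 = 216,668.923 TiB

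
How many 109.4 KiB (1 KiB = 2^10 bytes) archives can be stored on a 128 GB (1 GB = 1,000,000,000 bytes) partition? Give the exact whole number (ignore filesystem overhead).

Capacity: 128 GB = 128,000,000,000 bytes
Per item: 109.4 KiB = 112,025.6 bytes
⌊128,000,000,000 / 112,025.6⌋ = 1,142,595

1,142,595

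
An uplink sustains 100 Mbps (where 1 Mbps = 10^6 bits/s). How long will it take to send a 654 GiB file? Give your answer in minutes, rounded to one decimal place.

936.3 minutes

654 GiB = 702,227,152,896 bytes = 5,617,817,223,168 bits
100 Mbps = 100,000,000 bits/s
time = 5,617,817,223,168 / 100,000,000 = 56,178.17 s
56,178.17 s / 60 = 936.3 minutes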